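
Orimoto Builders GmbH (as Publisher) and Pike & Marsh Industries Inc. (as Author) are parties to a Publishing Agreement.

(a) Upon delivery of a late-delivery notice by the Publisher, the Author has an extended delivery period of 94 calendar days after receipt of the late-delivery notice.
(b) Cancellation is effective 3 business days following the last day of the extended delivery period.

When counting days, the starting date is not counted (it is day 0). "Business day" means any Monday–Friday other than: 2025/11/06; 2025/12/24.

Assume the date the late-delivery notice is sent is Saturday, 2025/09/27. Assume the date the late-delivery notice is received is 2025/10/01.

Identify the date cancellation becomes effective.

2026/01/07

The last day of the extended delivery period: 94 calendar days after 2025/10/01 is 2026/01/03.
The date cancellation becomes effective: 3 business days after Saturday, 2026/01/03, skipping weekends — Jan 5, Jan 6, Jan 7 — lands on Wednesday, 2026/01/07.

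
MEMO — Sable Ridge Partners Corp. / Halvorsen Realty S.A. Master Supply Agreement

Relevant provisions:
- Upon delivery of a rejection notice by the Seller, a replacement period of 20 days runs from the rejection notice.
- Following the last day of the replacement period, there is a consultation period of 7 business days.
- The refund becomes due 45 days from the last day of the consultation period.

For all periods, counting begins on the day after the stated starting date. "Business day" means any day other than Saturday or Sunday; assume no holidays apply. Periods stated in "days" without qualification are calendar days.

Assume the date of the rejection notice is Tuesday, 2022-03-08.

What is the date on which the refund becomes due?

2022-05-21

The last day of the replacement period: 20 calendar days after 2022-03-08 is 2022-03-28.
The last day of the consultation period: counting 7 business days from Monday, 2022-03-28 (Mar 29, Mar 30, Mar 31, Apr 1, Apr 4, Apr 5, Apr 6, skipping weekends) reaches Wednesday, 2022-04-06.
The date on which the refund becomes due: 2022-04-06 + 45 days = 2022-05-21.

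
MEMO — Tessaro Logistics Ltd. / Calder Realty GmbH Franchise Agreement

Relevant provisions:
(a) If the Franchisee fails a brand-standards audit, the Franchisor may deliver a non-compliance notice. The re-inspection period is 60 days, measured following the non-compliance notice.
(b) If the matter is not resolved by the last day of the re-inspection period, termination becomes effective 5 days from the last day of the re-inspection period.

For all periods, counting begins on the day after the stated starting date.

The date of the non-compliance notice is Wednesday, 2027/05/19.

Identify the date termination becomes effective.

The last day of the re-inspection period: 2027/05/19 + 60 days = 2027/07/18.
The date termination becomes effective: 5 calendar days after 2027/07/18 is 2027/07/23.

2027/07/23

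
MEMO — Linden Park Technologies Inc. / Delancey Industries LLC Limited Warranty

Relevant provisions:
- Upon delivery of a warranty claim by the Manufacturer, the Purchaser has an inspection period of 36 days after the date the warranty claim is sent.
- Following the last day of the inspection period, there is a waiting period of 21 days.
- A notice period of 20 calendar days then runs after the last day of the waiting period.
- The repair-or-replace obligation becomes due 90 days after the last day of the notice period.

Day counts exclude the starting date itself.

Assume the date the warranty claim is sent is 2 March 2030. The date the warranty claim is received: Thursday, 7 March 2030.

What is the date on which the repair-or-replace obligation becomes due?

Adding 36 calendar days to 2 March 2030 gives 7 April 2030, which is the last day of the inspection period.
Adding 21 calendar days to 7 April 2030 gives 28 April 2030, which is the last day of the waiting period.
The last day of the notice period: 20 calendar days after 28 April 2030 is 18 May 2030.
The date on which the repair-or-replace obligation becomes due: 18 May 2030 + 90 days = 16 August 2030.

16 August 2030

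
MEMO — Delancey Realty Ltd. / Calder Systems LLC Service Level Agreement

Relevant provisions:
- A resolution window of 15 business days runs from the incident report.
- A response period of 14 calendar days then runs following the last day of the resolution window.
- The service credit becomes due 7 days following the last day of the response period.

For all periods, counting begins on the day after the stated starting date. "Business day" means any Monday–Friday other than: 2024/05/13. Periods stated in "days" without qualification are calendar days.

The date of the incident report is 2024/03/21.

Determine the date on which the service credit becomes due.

The last day of the resolution window: counting 15 business days from Thursday, 2024/03/21 (Mar 22, Mar 25, Mar 26, Mar 27, …, Apr 9, Apr 10, Apr 11, skipping weekends) reaches Thursday, 2024/04/11.
Adding 14 calendar days to 2024/04/11 gives 2024/04/25, which is the last day of the response period.
Adding 7 calendar days to 2024/04/25 gives 2024/05/02, which is the date on which the service credit becomes due.

2024/05/02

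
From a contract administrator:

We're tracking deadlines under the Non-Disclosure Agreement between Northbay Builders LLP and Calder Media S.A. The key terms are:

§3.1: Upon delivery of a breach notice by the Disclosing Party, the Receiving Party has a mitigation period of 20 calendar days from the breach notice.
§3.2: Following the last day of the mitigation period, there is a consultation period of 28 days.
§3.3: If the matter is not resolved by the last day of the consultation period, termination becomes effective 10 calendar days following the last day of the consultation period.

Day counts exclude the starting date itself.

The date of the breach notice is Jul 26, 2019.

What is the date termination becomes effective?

Sep 22, 2019

The last day of the mitigation period: 20 calendar days after Jul 26, 2019 is Aug 15, 2019.
Adding 28 calendar days to Aug 15, 2019 gives Sep 12, 2019, which is the last day of the consultation period.
Adding 10 calendar days to Sep 12, 2019 gives Sep 22, 2019, which is the date termination becomes effective.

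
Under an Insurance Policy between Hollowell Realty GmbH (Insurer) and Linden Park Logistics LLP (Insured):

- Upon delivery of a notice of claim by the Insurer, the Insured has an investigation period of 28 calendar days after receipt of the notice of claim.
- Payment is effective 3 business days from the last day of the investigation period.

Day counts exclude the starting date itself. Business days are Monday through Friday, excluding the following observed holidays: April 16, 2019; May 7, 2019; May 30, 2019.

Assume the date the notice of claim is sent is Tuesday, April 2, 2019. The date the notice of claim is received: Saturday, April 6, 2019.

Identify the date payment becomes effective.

Adding 28 calendar days to April 6, 2019 gives May 4, 2019, which is the last day of the investigation period.
The date payment becomes effective: 3 business days after Saturday, May 4, 2019, skipping weekends and the listed holiday on May 7 — May 6, May 8, May 9 — lands on Thursday, May 9, 2019.

May 9, 2019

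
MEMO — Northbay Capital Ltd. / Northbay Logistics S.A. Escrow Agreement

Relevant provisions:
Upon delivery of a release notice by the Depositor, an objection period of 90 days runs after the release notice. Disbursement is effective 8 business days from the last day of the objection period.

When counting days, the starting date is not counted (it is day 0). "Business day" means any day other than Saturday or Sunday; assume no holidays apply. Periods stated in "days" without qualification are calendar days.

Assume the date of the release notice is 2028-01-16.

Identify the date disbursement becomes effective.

The last day of the objection period: 2028-01-16 + 90 days = 2028-04-15.
The date disbursement becomes effective: 8 business days after Saturday, 2028-04-15, skipping weekends — Apr 17, Apr 18, Apr 19, Apr 20, Apr 21, Apr 24, Apr 25, Apr 26 — lands on Wednesday, 2028-04-26.

2028-04-26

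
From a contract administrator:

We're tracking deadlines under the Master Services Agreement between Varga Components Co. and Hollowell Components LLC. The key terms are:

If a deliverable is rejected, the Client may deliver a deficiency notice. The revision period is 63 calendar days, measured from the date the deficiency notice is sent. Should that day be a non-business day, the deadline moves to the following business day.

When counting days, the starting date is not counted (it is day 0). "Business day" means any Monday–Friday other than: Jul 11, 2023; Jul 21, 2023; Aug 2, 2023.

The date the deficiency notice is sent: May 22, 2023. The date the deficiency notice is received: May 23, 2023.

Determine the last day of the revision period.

Jul 24, 2023

The last day of the revision period: May 22, 2023 + 63 days = Jul 24, 2023. Jul 24, 2023 is a Monday and is not a listed holiday, so no roll-forward applies.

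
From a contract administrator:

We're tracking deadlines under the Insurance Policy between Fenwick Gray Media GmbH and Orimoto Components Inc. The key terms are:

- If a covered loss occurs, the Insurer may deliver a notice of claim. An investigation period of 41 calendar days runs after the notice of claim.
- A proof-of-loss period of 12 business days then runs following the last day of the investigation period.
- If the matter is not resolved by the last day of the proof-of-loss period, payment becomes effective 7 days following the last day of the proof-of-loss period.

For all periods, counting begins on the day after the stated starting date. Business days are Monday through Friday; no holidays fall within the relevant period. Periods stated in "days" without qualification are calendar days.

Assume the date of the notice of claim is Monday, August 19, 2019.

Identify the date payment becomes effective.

Adding 41 calendar days to August 19, 2019 gives September 29, 2019, which is the last day of the investigation period.
From Sunday, September 29, 2019, 12 business days (Sep 30, Oct 1, Oct 2, Oct 3, …, Oct 11, Oct 14, Oct 15, skipping weekends) brings us to Tuesday, October 15, 2019, which is the last day of the proof-of-loss period.
The date payment becomes effective: October 15, 2019 + 7 days = October 22, 2019.

October 22, 2019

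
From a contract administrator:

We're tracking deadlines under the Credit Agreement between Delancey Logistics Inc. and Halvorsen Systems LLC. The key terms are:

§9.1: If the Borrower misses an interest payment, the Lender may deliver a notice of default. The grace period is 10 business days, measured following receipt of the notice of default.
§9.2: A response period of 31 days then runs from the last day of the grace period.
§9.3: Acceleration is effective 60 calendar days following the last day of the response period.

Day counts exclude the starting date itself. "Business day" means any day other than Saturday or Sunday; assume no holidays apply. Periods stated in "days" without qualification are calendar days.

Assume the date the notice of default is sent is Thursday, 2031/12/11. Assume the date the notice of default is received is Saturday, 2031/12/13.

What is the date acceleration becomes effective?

2032/03/26

From Saturday, 2031/12/13, 10 business days (Dec 15, Dec 16, Dec 17, Dec 18, Dec 19, Dec 22, Dec 23, Dec 24, Dec 25, Dec 26, skipping weekends) brings us to Friday, 2031/12/26, which is the last day of the grace period.
Adding 31 calendar days to 2031/12/26 gives 2032/01/26, which is the last day of the response period.
The date acceleration becomes effective: 60 calendar days after 2032/01/26 is 2032/03/26.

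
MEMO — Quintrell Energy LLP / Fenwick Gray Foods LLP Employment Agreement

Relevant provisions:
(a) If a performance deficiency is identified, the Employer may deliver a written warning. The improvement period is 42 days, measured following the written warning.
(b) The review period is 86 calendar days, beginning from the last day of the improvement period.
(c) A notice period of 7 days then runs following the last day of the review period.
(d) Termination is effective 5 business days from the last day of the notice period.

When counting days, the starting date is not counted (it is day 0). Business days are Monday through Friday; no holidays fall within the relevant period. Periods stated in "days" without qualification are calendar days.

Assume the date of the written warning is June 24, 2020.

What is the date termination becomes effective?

November 13, 2020

The last day of the improvement period: June 24, 2020 + 42 days = August 5, 2020.
Adding 86 calendar days to August 5, 2020 gives October 30, 2020, which is the last day of the review period.
Adding 7 calendar days to October 30, 2020 gives November 6, 2020, which is the last day of the notice period.
From Friday, November 6, 2020, 5 business days (Nov 9, Nov 10, Nov 11, Nov 12, Nov 13, skipping weekends) brings us to Friday, November 13, 2020, which is the date termination becomes effective.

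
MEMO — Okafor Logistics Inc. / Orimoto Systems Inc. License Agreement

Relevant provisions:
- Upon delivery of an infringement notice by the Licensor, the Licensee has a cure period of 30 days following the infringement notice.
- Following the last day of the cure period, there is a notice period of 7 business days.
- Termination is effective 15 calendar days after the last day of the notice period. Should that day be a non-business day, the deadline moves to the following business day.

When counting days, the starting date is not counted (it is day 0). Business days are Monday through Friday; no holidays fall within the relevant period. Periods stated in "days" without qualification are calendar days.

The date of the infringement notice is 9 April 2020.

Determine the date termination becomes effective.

3 June 2020

Adding 30 calendar days to 9 April 2020 gives 9 May 2020, which is the last day of the cure period.
From Saturday, 9 May 2020, 7 business days (May 11, May 12, May 13, May 14, May 15, May 18, May 19, skipping weekends) brings us to Tuesday, 19 May 2020, which is the last day of the notice period.
The date termination becomes effective: 19 May 2020 + 15 days = 3 June 2020. 3 June 2020 is a Wednesday, so no roll-forward applies.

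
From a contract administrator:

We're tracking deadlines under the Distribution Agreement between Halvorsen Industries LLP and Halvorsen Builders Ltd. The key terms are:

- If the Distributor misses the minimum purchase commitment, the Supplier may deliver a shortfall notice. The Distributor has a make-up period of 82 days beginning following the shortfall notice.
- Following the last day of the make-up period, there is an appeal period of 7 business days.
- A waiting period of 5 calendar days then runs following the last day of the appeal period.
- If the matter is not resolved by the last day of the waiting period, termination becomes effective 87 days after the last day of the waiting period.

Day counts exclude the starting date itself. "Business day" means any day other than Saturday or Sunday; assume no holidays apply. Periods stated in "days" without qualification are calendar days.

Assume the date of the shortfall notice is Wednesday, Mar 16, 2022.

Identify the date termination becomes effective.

Sep 15, 2022

Adding 82 calendar days to Mar 16, 2022 gives Jun 6, 2022, which is the last day of the make-up period.
The last day of the appeal period: counting 7 business days from Monday, Jun 6, 2022 (Jun 7, Jun 8, Jun 9, Jun 10, Jun 13, Jun 14, Jun 15, skipping weekends) reaches Wednesday, Jun 15, 2022.
Adding 5 calendar days to Jun 15, 2022 gives Jun 20, 2022, which is the last day of the waiting period.
The date termination becomes effective: 87 calendar days after Jun 20, 2022 is Sep 15, 2022.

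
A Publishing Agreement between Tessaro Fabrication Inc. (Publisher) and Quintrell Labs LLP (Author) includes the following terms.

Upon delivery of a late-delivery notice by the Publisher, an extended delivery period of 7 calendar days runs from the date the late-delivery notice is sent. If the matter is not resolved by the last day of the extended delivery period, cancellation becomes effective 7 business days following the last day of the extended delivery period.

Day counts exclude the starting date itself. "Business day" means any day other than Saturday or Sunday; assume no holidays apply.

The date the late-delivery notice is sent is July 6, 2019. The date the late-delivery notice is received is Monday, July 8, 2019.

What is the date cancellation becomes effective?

The last day of the extended delivery period: July 6, 2019 + 7 days = July 13, 2019.
From Saturday, July 13, 2019, 7 business days (Jul 15, Jul 16, Jul 17, Jul 18, Jul 19, Jul 22, Jul 23, skipping weekends) brings us to Tuesday, July 23, 2019, which is the date cancellation becomes effective.

July 23, 2019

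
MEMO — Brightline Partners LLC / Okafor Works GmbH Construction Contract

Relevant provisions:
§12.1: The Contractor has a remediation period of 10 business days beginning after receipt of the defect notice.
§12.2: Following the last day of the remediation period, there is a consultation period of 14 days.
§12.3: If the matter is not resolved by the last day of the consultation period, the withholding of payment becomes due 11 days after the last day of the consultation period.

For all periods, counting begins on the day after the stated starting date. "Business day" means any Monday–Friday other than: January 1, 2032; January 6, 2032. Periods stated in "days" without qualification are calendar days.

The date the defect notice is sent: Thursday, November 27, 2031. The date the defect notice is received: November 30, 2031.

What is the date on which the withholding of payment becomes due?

The last day of the remediation period: counting 10 business days from Sunday, November 30, 2031 (Dec 1, Dec 2, Dec 3, Dec 4, Dec 5, Dec 8, Dec 9, Dec 10, Dec 11, Dec 12, skipping weekends) reaches Friday, December 12, 2031.
Adding 14 calendar days to December 12, 2031 gives December 26, 2031, which is the last day of the consultation period.
The date on which the withholding of payment becomes due: December 26, 2031 + 11 days = January 6, 2032.

January 6, 2032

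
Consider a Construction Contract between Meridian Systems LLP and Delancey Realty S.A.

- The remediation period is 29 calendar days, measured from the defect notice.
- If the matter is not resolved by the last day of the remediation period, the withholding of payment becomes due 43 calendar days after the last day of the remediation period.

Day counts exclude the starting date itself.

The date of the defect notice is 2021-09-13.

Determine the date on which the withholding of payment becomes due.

2021-11-24

The last day of the remediation period: 2021-09-13 + 29 days = 2021-10-12.
The date on which the withholding of payment becomes due: 43 calendar days after 2021-10-12 is 2021-11-24.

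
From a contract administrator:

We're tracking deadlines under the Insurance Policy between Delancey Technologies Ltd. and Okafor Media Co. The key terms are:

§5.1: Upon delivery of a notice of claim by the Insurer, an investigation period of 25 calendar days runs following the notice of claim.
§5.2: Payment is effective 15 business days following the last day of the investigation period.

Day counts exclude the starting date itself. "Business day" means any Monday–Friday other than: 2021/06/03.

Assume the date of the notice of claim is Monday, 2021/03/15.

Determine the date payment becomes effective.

2021/04/30

The last day of the investigation period: 2021/03/15 + 25 days = 2021/04/09.
The date payment becomes effective: 15 business days after Friday, 2021/04/09, skipping weekends — Apr 12, Apr 13, Apr 14, Apr 15, …, Apr 28, Apr 29, Apr 30 — lands on Friday, 2021/04/30.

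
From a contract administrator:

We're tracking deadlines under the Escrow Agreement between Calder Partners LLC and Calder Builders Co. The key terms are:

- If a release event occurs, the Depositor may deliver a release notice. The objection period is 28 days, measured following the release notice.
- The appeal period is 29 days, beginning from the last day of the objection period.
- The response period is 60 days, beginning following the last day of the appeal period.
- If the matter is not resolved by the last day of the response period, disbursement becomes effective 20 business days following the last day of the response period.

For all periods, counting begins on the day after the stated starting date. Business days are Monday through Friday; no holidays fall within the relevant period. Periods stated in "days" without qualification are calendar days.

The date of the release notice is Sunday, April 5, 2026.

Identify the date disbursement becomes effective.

The last day of the objection period: April 5, 2026 + 28 days = May 3, 2026.
Adding 29 calendar days to May 3, 2026 gives June 1, 2026, which is the last day of the appeal period.
The last day of the response period: 60 calendar days after June 1, 2026 is July 31, 2026.
The date disbursement becomes effective: counting 20 business days from Friday, July 31, 2026 (Aug 3, Aug 4, Aug 5, Aug 6, …, Aug 26, Aug 27, Aug 28, skipping weekends) reaches Friday, August 28, 2026.

August 28, 2026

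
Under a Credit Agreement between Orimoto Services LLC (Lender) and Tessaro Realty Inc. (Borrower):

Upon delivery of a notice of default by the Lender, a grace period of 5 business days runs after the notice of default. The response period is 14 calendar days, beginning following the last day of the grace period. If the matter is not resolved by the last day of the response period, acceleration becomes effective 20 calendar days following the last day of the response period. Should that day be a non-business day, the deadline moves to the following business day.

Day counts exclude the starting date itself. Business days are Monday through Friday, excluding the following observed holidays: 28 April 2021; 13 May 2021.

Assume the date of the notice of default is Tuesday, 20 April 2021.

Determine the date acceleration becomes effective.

From Tuesday, 20 April 2021, 5 business days (Apr 21, Apr 22, Apr 23, Apr 26, Apr 27, skipping weekends) brings us to Tuesday, 27 April 2021, which is the last day of the grace period.
The last day of the response period: 27 April 2021 + 14 days = 11 May 2021.
The date acceleration becomes effective: 11 May 2021 + 20 days = 31 May 2021. 31 May 2021 is a Monday and is not a listed holiday, so no roll-forward applies.

31 May 2021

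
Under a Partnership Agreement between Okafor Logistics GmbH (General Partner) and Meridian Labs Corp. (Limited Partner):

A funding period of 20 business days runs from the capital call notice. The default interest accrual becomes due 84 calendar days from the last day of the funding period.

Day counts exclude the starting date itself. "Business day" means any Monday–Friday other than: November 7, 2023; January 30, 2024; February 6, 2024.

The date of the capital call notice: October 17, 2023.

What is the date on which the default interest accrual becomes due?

February 7, 2024

The last day of the funding period: 20 business days after Tuesday, October 17, 2023, skipping weekends and the listed holiday on Nov 7 — Oct 18, Oct 19, Oct 20, Oct 23, …, Nov 13, Nov 14, Nov 15 — lands on Wednesday, November 15, 2023.
Adding 84 calendar days to November 15, 2023 gives February 7, 2024, which is the date on which the default interest accrual becomes due.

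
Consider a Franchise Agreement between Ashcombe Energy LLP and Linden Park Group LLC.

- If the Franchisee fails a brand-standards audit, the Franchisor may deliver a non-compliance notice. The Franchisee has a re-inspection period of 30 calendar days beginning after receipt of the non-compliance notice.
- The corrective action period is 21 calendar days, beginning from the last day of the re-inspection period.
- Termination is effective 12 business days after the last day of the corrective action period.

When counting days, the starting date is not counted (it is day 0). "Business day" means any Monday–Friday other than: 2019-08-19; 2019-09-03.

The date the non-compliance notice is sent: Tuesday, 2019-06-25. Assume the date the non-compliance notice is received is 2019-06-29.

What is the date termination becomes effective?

The last day of the re-inspection period: 2019-06-29 + 30 days = 2019-07-29.
Adding 21 calendar days to 2019-07-29 gives 2019-08-19, which is the last day of the corrective action period.
The date termination becomes effective: 12 business days after Monday, 2019-08-19, skipping weekends and the listed holiday on Sep 3 — Aug 20, Aug 21, Aug 22, Aug 23, …, Sep 2, Sep 4, Sep 5 — lands on Thursday, 2019-09-05.

2019-09-05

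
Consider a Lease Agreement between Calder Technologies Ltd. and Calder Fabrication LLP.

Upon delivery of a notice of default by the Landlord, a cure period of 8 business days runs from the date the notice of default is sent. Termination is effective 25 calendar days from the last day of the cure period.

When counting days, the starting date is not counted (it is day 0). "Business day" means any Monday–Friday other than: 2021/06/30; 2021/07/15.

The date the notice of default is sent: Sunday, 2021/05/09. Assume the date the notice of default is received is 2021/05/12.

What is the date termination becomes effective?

From Sunday, 2021/05/09, 8 business days (May 10, May 11, May 12, May 13, May 14, May 17, May 18, May 19, skipping weekends) brings us to Wednesday, 2021/05/19, which is the last day of the cure period.
The date termination becomes effective: 2021/05/19 + 25 days = 2021/06/13.

2021/06/13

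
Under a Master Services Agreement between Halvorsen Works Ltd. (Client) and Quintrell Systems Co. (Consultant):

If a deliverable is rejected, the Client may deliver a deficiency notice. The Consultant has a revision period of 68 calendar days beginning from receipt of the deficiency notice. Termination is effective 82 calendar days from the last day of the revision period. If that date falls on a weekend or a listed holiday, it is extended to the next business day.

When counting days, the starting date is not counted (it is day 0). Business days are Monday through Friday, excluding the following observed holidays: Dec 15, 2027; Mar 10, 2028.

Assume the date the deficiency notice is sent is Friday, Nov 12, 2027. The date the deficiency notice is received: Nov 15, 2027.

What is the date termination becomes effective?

The last day of the revision period: Nov 15, 2027 + 68 days = Jan 22, 2028.
The date termination becomes effective: Jan 22, 2028 + 82 days = Apr 13, 2028. Apr 13, 2028 is a Thursday and is not a listed holiday, so no roll-forward applies.

Apr 13, 2028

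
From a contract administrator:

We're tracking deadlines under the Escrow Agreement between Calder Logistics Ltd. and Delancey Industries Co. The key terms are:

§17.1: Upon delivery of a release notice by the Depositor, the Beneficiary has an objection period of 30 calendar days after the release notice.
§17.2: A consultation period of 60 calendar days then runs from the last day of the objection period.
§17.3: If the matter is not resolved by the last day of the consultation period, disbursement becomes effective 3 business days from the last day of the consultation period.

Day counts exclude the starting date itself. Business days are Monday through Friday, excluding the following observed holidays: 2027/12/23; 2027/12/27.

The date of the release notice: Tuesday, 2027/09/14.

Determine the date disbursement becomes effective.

Adding 30 calendar days to 2027/09/14 gives 2027/10/14, which is the last day of the objection period.
Adding 60 calendar days to 2027/10/14 gives 2027/12/13, which is the last day of the consultation period.
From Monday, 2027/12/13, 3 business days (Dec 14, Dec 15, Dec 16, skipping weekends) brings us to Thursday, 2027/12/16, which is the date disbursement becomes effective.

2027/12/16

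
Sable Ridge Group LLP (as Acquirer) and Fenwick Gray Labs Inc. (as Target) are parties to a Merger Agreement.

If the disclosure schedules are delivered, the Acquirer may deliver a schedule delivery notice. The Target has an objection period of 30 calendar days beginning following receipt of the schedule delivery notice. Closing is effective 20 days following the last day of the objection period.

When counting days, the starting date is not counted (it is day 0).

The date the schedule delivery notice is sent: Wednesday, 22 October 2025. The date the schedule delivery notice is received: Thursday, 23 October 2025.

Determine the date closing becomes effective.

12 December 2025

The last day of the objection period: 23 October 2025 + 30 days = 22 November 2025.
The date closing becomes effective: 20 calendar days after 22 November 2025 is 12 December 2025.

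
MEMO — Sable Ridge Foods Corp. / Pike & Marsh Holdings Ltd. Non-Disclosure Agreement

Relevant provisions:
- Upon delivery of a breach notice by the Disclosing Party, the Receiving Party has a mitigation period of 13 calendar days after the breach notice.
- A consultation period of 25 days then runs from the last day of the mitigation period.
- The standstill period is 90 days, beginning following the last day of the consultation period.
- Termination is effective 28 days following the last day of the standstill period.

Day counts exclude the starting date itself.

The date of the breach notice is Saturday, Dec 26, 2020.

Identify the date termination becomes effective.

May 31, 2021

The last day of the mitigation period: 13 calendar days after Dec 26, 2020 is Jan 8, 2021.
The last day of the consultation period: 25 calendar days after Jan 8, 2021 is Feb 2, 2021.
The last day of the standstill period: Feb 2, 2021 + 90 days = May 3, 2021.
The date termination becomes effective: May 3, 2021 + 28 days = May 31, 2021.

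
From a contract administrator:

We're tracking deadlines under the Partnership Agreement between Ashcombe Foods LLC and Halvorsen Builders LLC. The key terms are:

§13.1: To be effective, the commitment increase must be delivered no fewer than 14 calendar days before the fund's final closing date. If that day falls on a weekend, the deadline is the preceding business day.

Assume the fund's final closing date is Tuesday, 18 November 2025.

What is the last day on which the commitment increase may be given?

18 November 2025 minus 14 days is 4 November 2025. That is a Tuesday, so no adjustment is needed.

4 November 2025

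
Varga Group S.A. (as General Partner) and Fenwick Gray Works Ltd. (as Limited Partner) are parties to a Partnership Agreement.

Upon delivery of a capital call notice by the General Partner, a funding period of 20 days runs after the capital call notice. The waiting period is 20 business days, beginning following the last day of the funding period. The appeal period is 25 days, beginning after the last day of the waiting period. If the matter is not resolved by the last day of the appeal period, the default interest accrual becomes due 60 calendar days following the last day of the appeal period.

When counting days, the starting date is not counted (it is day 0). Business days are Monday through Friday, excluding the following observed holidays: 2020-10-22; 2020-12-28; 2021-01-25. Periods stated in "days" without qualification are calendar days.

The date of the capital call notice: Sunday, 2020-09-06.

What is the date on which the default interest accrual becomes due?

The last day of the funding period: 20 calendar days after 2020-09-06 is 2020-09-26.
The last day of the waiting period: counting 20 business days from Saturday, 2020-09-26 (Sep 28, Sep 29, Sep 30, Oct 1, …, Oct 21, Oct 23, Oct 26, skipping weekends and the listed holiday on Oct 22) reaches Monday, 2020-10-26.
Adding 25 calendar days to 2020-10-26 gives 2020-11-20, which is the last day of the appeal period.
The date on which the default interest accrual becomes due: 2020-11-20 + 60 days = 2021-01-19.

2021-01-19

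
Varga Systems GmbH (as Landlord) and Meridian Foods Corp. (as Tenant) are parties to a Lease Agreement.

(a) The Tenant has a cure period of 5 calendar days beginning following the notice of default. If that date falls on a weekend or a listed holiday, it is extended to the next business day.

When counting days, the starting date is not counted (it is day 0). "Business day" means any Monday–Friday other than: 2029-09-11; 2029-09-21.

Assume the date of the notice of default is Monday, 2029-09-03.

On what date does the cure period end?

Adding 5 calendar days to 2029-09-03 gives 2029-09-08, which is the last day of the cure period. That falls on a Saturday, so it rolls to the next business day, Monday, 2029-09-10.

2029-09-10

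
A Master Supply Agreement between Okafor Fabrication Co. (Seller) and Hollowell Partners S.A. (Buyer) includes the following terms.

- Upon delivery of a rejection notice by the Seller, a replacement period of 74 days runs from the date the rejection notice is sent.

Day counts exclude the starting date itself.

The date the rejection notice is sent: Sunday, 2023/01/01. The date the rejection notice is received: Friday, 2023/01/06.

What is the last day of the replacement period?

2023/03/16

The last day of the replacement period: 2023/01/01 + 74 days = 2023/03/16.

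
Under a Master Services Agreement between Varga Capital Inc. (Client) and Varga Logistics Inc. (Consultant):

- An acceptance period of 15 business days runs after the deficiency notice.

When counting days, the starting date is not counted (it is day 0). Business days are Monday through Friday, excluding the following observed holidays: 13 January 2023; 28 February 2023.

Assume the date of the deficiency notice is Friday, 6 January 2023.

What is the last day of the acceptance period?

30 January 2023

The last day of the acceptance period: counting 15 business days from Friday, 6 January 2023 (Jan 9, Jan 10, Jan 11, Jan 12, …, Jan 26, Jan 27, Jan 30, skipping weekends and the listed holiday on Jan 13) reaches Monday, 30 January 2023.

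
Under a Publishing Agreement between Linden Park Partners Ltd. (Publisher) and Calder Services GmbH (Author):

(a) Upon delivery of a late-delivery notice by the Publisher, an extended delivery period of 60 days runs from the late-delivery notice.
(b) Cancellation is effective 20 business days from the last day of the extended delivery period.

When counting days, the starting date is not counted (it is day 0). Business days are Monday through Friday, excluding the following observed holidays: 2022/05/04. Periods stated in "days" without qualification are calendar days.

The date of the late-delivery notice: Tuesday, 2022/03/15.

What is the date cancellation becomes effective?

The last day of the extended delivery period: 60 calendar days after 2022/03/15 is 2022/05/14.
The date cancellation becomes effective: 20 business days after Saturday, 2022/05/14, skipping weekends — May 16, May 17, May 18, May 19, …, Jun 8, Jun 9, Jun 10 — lands on Friday, 2022/06/10.

2022/06/10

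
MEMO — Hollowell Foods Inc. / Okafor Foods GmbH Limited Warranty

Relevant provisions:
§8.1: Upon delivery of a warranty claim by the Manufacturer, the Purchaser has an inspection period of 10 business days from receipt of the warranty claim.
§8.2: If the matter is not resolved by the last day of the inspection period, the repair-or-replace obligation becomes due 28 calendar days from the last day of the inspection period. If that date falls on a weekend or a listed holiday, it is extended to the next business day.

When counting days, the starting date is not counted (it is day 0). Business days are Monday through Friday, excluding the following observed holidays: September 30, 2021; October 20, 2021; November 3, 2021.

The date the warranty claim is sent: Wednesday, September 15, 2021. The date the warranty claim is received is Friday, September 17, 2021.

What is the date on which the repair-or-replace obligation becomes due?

November 1, 2021

The last day of the inspection period: counting 10 business days from Friday, September 17, 2021 (Sep 20, Sep 21, Sep 22, Sep 23, Sep 24, Sep 27, Sep 28, Sep 29, Oct 1, Oct 4, skipping weekends and the listed holiday on Sep 30) reaches Monday, October 4, 2021.
The date on which the repair-or-replace obligation becomes due: 28 calendar days after October 4, 2021 is November 1, 2021. November 1, 2021 is a Monday and is not a listed holiday, so no roll-forward applies.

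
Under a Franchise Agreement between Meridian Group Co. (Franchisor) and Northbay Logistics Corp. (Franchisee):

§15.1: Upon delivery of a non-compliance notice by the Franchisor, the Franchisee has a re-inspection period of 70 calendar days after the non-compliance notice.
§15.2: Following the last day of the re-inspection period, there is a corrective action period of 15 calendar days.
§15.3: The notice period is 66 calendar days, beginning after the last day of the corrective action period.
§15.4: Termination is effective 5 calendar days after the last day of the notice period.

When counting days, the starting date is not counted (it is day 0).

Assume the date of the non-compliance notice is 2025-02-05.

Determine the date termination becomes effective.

2025-07-11

Adding 70 calendar days to 2025-02-05 gives 2025-04-16, which is the last day of the re-inspection period.
Adding 15 calendar days to 2025-04-16 gives 2025-05-01, which is the last day of the corrective action period.
The last day of the notice period: 2025-05-01 + 66 days = 2025-07-06.
The date termination becomes effective: 2025-07-06 + 5 days = 2025-07-11.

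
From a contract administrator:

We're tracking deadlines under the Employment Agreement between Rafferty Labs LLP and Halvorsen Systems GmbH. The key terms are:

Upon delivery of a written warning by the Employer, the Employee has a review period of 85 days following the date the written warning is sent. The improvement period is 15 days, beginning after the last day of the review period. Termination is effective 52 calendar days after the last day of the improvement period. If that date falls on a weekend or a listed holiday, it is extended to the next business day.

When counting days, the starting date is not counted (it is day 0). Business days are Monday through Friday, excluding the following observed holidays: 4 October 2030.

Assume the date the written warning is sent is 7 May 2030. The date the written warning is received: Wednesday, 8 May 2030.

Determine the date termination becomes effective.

The last day of the review period: 7 May 2030 + 85 days = 31 July 2030.
The last day of the improvement period: 31 July 2030 + 15 days = 15 August 2030.
The date termination becomes effective: 15 August 2030 + 52 days = 6 October 2030. That falls on a Sunday, so it rolls to the next business day, Monday, 7 October 2030.

7 October 2030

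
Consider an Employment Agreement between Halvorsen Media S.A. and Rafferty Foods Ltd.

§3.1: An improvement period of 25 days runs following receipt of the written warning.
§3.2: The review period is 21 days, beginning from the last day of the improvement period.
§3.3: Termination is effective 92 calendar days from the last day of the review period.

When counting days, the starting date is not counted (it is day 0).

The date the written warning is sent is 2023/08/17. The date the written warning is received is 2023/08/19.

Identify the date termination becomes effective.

2024/01/04

The last day of the improvement period: 2023/08/19 + 25 days = 2023/09/13.
The last day of the review period: 21 calendar days after 2023/09/13 is 2023/10/04.
Adding 92 calendar days to 2023/10/04 gives 2024/01/04, which is the date termination becomes effective.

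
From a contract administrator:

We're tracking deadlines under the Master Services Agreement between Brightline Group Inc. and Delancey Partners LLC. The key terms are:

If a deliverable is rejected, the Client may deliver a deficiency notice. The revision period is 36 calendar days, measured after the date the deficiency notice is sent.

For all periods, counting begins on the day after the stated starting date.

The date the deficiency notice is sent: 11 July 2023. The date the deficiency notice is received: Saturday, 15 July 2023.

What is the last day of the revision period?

The last day of the revision period: 11 July 2023 + 36 days = 16 August 2023.

16 August 2023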